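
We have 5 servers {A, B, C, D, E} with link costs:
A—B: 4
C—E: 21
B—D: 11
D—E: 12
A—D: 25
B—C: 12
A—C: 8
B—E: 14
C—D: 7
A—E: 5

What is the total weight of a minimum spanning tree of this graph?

24

Sort edges by weight, then run Kruskal:
A—B (4): add. Components now {A,B} {C} {D} {E}
A—E (5): add. Components now {A,B,E} {C} {D}
C—D (7): add. Components now {A,B,E} {C,D}
A—C (8): add. Components now {A,B,C,D,E}
MST edges: A—B, A—E, C—D, A—C; total weight 4+5+7+8 = 24.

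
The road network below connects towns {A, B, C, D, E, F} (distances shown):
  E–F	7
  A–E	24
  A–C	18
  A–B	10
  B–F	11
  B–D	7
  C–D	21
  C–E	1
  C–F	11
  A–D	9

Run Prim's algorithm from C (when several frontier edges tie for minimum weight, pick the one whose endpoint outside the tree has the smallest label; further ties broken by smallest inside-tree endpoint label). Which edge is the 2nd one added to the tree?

Grow the tree from C using Prim:
Step 1: frontier [C–E 1, C–F 11, A–C 18, C–D 21] → take C–E (1); add E.
Step 2: frontier [C–F 11, A–C 18, C–D 21, E–F 7, A–E 24] → take E–F (7); add F.
Step 3: frontier [A–C 18, C–D 21, A–E 24, B–F 11] → take B–F (11); add B.
Step 4: frontier [B–D 7, A–B 10, A–C 18, C–D 21, A–E 24] → take B–D (7); add D.
Step 5: frontier [A–B 10, A–C 18, A–D 9, A–E 24] → take A–D (9); add A.
The 2nd edge added is E–F.

E-F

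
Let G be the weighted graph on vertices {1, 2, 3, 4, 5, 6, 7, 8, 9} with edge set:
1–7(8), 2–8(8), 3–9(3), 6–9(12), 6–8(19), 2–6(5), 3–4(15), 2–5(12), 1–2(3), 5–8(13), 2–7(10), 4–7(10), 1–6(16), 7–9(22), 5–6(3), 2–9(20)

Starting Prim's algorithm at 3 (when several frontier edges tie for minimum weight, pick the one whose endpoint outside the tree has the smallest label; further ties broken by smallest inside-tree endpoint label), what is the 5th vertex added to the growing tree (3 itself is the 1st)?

Grow the tree from 3 using Prim:
Step 1: cheapest edge leaving the tree is 3–9 (3); add 9.
Step 2: cheapest edge leaving the tree is 6–9 (12); add 6.
Step 3: cheapest edge leaving the tree is 5–6 (3); add 5.
Step 4: cheapest edge leaving the tree is 2–6 (5); add 2.
Step 5: cheapest edge leaving the tree is 1–2 (3); add 1.
Step 6: cheapest edge leaving the tree is 1–7 (8); add 7.
Step 7: cheapest edge leaving the tree is 2–8 (8); add 8.
Step 8: cheapest edge leaving the tree is 4–7 (10); add 4.
Vertex order: 3, 9, 6, 5, 2, 1, 7, 8, 4. The 5th vertex is 2.

2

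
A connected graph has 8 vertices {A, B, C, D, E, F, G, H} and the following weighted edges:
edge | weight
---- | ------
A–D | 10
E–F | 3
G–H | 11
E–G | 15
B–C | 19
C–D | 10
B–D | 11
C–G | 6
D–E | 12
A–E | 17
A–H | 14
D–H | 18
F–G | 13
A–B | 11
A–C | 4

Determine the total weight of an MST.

57

Sort edges by weight, then run Kruskal:
E–F (3): add — endpoints in different components.
A–C (4): add — endpoints in different components.
C–G (6): add — endpoints in different components.
A–D (10): add — endpoints in different components.
C–D (10): skip — C and D already connected.
A–B (11): add — endpoints in different components.
B–D (11): skip — B and D already connected.
G–H (11): add — endpoints in different components.
D–E (12): add — endpoints in different components.
MST edges: E–F, A–C, C–G, A–D, A–B, G–H, D–E; total weight 3+4+6+10+11+11+12 = 57.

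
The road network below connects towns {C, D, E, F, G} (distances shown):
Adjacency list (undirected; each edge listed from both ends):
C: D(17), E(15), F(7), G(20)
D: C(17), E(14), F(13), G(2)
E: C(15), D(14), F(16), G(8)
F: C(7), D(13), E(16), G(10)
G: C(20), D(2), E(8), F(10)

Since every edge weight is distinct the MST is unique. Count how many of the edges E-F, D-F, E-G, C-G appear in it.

Kruskal's algorithm — process edges by increasing weight (ties by edge label):
D-G (2): add. Components now {C} {D,G} {E} {F}
C-F (7): add. Components now {C,F} {D,G} {E}
E-G (8): add. Components now {C,F} {D,E,G}
F-G (10): add. Components now {C,D,E,F,G}
MST edge set: {D-G, C-F, E-G, F-G}.
Of the listed edges, {E-G} are in the MST → 1.

1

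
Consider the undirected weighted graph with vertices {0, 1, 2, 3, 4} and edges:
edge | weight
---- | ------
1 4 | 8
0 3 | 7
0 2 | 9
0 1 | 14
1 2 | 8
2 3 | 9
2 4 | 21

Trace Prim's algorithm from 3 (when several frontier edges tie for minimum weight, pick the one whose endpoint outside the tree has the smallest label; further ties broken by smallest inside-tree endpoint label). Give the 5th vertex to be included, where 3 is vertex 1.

4

Prim, starting at 3.
Step 1: cheapest edge leaving the tree is 0 3 (7); add 0.
Step 2: cheapest edge leaving the tree is 0 2 (9); add 2.
Step 3: cheapest edge leaving the tree is 1 2 (8); add 1.
Step 4: cheapest edge leaving the tree is 1 4 (8); add 4.
Vertex order: 3, 0, 2, 1, 4. The 5th vertex is 4.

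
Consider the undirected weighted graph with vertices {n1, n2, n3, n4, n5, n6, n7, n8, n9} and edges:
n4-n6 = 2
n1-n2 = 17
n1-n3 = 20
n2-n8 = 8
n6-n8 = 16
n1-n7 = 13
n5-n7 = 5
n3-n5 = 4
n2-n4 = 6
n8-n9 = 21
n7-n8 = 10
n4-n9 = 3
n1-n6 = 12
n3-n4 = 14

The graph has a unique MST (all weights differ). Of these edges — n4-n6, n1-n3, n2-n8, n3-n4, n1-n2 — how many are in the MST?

Sort edges by weight, then run Kruskal:
n4-n6 (2): add — endpoints in different components.
n4-n9 (3): add — endpoints in different components.
n3-n5 (4): add — endpoints in different components.
n5-n7 (5): add — endpoints in different components.
n2-n4 (6): add — endpoints in different components.
n2-n8 (8): add — endpoints in different components.
n7-n8 (10): add — endpoints in different components.
n1-n6 (12): add — endpoints in different components.
MST edge set: {n4-n6, n4-n9, n3-n5, n5-n7, n2-n4, n2-n8, n7-n8, n1-n6}.
Of the listed edges, {n4-n6, n2-n8} are in the MST → 2.

2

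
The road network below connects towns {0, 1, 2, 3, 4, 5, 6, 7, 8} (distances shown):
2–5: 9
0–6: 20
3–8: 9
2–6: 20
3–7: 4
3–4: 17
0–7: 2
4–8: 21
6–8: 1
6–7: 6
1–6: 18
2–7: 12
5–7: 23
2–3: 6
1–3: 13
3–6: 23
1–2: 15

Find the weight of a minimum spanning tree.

Sort edges by weight, then run Kruskal:
6–8 (1): add — endpoints in different components.
0–7 (2): add — endpoints in different components.
3–7 (4): add — endpoints in different components.
2–3 (6): add — endpoints in different components.
6–7 (6): add — endpoints in different components.
2–5 (9): add — endpoints in different components.
3–8 (9): skip — 3 and 8 already connected.
2–7 (12): skip — 2 and 7 already connected.
1–3 (13): add — endpoints in different components.
1–2 (15): skip — 1 and 2 already connected.
3–4 (17): add — endpoints in different components.
MST edges: 6–8, 0–7, 3–7, 2–3, 6–7, 2–5, 1–3, 3–4; total weight 1+2+4+6+6+9+13+17 = 58.

58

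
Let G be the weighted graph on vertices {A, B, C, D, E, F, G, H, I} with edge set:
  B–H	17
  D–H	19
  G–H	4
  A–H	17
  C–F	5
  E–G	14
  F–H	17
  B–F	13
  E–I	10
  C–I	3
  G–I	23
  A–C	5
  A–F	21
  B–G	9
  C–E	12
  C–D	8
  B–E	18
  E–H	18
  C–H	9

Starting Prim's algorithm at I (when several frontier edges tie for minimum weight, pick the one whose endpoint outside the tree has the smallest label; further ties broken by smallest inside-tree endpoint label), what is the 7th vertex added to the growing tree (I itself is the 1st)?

G

Prim's algorithm from I:
Step 1: cheapest edge leaving the tree is C–I (3); add C.
Step 2: cheapest edge leaving the tree is A–C (5); add A.
Step 3: cheapest edge leaving the tree is C–F (5); add F.
Step 4: cheapest edge leaving the tree is C–D (8); add D.
Step 5: cheapest edge leaving the tree is C–H (9); add H.
Step 6: cheapest edge leaving the tree is G–H (4); add G.
Step 7: cheapest edge leaving the tree is B–G (9); add B.
Step 8: cheapest edge leaving the tree is E–I (10); add E.
Vertex order: I, C, A, F, D, H, G, B, E. The 7th vertex is G.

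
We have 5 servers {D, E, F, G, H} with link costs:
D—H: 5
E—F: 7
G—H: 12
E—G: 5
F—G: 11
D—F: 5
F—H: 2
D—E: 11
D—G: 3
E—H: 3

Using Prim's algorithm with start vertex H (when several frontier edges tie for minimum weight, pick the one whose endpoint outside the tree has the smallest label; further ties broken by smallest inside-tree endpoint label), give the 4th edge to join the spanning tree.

D-G

Grow the tree from H using Prim:
Step 1: frontier [F—H 2, E—H 3, D—H 5, G—H 12] → take F—H (2); add F.
Step 2: frontier [D—F 5, E—F 7, F—G 11, E—H 3, D—H 5, G—H 12] → take E—H (3); add E.
Step 3: frontier [E—G 5, D—E 11, D—F 5, F—G 11, D—H 5, G—H 12] → take D—F (5); add D.
Step 4: frontier [D—G 3, E—G 5, F—G 11, G—H 12] → take D—G (3); add G.
The 4th edge added is D—G.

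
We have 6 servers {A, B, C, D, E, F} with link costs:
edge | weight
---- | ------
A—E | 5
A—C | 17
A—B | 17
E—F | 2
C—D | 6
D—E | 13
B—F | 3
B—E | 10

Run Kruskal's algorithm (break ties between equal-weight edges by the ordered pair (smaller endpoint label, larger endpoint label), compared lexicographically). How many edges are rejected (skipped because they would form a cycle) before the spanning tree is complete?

Sort edges by weight, then run Kruskal:
E—F (2): add — endpoints in different components.
B—F (3): add — endpoints in different components.
A—E (5): add — endpoints in different components.
C—D (6): add — endpoints in different components.
B—E (10): skip — B and E already connected.
D—E (13): add — endpoints in different components.
Edges rejected before the tree was complete: 1.

1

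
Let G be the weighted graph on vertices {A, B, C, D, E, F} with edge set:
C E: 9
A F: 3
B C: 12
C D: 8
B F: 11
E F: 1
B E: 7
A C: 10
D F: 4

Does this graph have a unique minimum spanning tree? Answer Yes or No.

Kruskal: consider edges lightest-first.
E F (1): add — endpoints in different components.
A F (3): add — endpoints in different components.
D F (4): add — endpoints in different components.
B E (7): add — endpoints in different components.
C D (8): add — endpoints in different components.
Every non-tree edge has weight strictly greater than the heaviest edge on the tree path between its endpoints, so the MST is unique.

Yes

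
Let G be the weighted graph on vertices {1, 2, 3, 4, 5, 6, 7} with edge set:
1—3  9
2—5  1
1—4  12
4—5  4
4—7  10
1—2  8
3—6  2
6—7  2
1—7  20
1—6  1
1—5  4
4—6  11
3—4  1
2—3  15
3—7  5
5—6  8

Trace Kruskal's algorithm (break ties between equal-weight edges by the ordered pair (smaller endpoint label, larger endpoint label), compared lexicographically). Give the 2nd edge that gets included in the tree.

Kruskal: consider edges lightest-first.
1—6 (1): add — endpoints in different components.
2—5 (1): add — endpoints in different components.
3—4 (1): add — endpoints in different components.
3—6 (2): add — endpoints in different components.
6—7 (2): add — endpoints in different components.
1—5 (4): add — endpoints in different components.
The 2nd edge added is 2—5.

2-5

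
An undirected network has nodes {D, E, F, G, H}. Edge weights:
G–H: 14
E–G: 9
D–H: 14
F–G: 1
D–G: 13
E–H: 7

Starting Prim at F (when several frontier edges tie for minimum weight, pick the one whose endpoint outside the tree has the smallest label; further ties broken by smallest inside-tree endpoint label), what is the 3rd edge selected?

E-H

Prim's algorithm from F:
Step 1: frontier [F–G 1] → take F–G (1); add G.
Step 2: frontier [E–G 9, D–G 13, G–H 14] → take E–G (9); add E.
Step 3: frontier [E–H 7, D–G 13, G–H 14] → take E–H (7); add H.
Step 4: frontier [D–G 13, D–H 14] → take D–G (13); add D.
The 3rd edge added is E–H.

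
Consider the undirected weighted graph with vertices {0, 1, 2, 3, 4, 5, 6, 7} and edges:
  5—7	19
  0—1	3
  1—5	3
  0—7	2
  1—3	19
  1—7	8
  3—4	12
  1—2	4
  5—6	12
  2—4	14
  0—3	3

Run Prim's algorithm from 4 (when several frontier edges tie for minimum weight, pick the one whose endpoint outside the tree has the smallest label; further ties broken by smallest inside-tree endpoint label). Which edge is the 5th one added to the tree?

Grow the tree from 4 using Prim:
Step 1: cheapest edge leaving the tree is 3—4 (12); add 3.
Step 2: cheapest edge leaving the tree is 0—3 (3); add 0.
Step 3: cheapest edge leaving the tree is 0—7 (2); add 7.
Step 4: cheapest edge leaving the tree is 0—1 (3); add 1.
Step 5: cheapest edge leaving the tree is 1—5 (3); add 5.
Step 6: cheapest edge leaving the tree is 1—2 (4); add 2.
Step 7: cheapest edge leaving the tree is 5—6 (12); add 6.
The 5th edge added is 1—5.

1-5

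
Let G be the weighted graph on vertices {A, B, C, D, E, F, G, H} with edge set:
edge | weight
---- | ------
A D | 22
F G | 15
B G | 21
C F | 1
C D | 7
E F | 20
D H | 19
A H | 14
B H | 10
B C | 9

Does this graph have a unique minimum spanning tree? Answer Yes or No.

Sort edges by weight, then run Kruskal:
C F (1): add — endpoints in different components.
C D (7): add — endpoints in different components.
B C (9): add — endpoints in different components.
B H (10): add — endpoints in different components.
A H (14): add — endpoints in different components.
F G (15): add — endpoints in different components.
D H (19): skip — D and H already connected.
E F (20): add — endpoints in different components.
Every non-tree edge has weight strictly greater than the heaviest edge on the tree path between its endpoints, so the MST is unique.

Yes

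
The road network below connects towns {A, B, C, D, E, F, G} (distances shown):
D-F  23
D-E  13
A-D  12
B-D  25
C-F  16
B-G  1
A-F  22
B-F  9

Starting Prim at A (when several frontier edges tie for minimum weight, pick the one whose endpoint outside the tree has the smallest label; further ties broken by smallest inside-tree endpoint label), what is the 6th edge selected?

Prim, starting at A.
Step 1: frontier [A-D 12, A-F 22] → take A-D (12); add D.
Step 2: frontier [A-F 22, D-E 13, D-F 23, B-D 25] → take D-E (13); add E.
Step 3: frontier [A-F 22, D-F 23, B-D 25] → take A-F (22); add F.
Step 4: frontier [B-D 25, B-F 9, C-F 16] → take B-F (9); add B.
Step 5: frontier [B-G 1, C-F 16] → take B-G (1); add G.
Step 6: frontier [C-F 16] → take C-F (16); add C.
The 6th edge added is C-F.

C-F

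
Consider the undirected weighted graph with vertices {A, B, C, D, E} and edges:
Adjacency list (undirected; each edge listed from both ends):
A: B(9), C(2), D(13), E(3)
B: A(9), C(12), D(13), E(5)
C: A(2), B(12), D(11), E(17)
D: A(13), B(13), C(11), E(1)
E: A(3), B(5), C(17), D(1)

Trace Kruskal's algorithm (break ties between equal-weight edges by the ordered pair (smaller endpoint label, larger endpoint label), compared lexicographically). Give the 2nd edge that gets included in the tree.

A-C

Kruskal's algorithm — process edges by increasing weight (ties by edge label):
D-E (1): add — endpoints in different components.
A-C (2): add — endpoints in different components.
A-E (3): add — endpoints in different components.
B-E (5): add — endpoints in different components.
The 2nd edge added is A-C.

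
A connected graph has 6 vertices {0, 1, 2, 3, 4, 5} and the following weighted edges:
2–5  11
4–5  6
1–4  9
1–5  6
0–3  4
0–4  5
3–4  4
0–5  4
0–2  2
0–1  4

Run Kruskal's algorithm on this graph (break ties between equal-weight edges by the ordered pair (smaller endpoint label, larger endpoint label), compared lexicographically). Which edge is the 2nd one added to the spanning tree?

Kruskal's algorithm — process edges by increasing weight (ties by edge label):
0–2 (2): add. Components now {0,2} {1} {3} {4} {5}
0–1 (4): add. Components now {0,1,2} {3} {4} {5}
0–3 (4): add. Components now {0,1,2,3} {4} {5}
0–5 (4): add. Components now {0,1,2,3,5} {4}
3–4 (4): add. Components now {0,1,2,3,4,5}
The 2nd edge added is 0–1.

0-1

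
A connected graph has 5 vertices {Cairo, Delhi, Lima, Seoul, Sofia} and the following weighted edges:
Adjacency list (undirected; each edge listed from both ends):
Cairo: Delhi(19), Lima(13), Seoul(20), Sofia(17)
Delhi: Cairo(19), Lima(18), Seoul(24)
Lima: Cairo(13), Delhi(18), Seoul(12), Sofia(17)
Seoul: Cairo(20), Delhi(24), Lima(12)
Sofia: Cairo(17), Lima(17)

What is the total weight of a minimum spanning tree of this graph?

Kruskal: consider edges lightest-first.
Lima Seoul (12): add — endpoints in different components.
Cairo Lima (13): add — endpoints in different components.
Cairo Sofia (17): add — endpoints in different components.
Lima Sofia (17): skip — Lima and Sofia already connected.
Delhi Lima (18): add — endpoints in different components.
MST edges: Lima Seoul, Cairo Lima, Cairo Sofia, Delhi Lima; total weight 12+13+17+18 = 60.

60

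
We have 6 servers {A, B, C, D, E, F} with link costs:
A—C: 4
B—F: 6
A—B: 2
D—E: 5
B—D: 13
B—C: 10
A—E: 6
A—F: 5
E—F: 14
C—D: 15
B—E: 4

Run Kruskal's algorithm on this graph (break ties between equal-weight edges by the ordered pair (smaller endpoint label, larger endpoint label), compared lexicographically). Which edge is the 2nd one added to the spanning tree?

A-C

Kruskal's algorithm — process edges by increasing weight (ties by edge label):
A—B (2): add. Components now {A,B} {C} {D} {E} {F}
A—C (4): add. Components now {A,B,C} {D} {E} {F}
B—E (4): add. Components now {A,B,C,E} {D} {F}
A—F (5): add. Components now {A,B,C,E,F} {D}
D—E (5): add. Components now {A,B,C,D,E,F}
The 2nd edge added is A—C.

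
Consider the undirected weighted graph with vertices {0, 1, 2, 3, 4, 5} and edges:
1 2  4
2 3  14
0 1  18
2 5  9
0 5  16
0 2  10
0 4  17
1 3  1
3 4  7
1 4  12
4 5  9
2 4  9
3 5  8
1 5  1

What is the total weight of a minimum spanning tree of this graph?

23

Prim, starting at 0.
Step 1: cheapest edge leaving the tree is 0 2 (10); add 2.
Step 2: cheapest edge leaving the tree is 1 2 (4); add 1.
Step 3: cheapest edge leaving the tree is 1 3 (1); add 3.
Step 4: cheapest edge leaving the tree is 1 5 (1); add 5.
Step 5: cheapest edge leaving the tree is 3 4 (7); add 4.
MST edges: 0 2, 1 2, 1 3, 1 5, 3 4; total weight 10+4+1+1+7 = 23.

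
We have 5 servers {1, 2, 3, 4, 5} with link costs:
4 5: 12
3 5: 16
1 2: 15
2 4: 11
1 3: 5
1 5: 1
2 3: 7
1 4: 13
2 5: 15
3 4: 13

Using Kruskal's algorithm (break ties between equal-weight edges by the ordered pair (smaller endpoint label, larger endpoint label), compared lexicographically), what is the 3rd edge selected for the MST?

2-3

Kruskal's algorithm — process edges by increasing weight (ties by edge label):
1 5 (1): add — endpoints in different components.
1 3 (5): add — endpoints in different components.
2 3 (7): add — endpoints in different components.
2 4 (11): add — endpoints in different components.
The 3rd edge added is 2 3.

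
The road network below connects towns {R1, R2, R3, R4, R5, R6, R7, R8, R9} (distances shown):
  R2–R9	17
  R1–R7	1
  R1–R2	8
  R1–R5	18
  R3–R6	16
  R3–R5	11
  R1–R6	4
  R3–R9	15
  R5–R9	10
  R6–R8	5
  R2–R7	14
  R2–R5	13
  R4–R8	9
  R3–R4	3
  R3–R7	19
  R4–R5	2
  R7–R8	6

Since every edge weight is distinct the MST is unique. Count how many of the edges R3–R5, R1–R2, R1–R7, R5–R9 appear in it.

Kruskal: consider edges lightest-first.
R1–R7 (1): add — endpoints in different components.
R4–R5 (2): add — endpoints in different components.
R3–R4 (3): add — endpoints in different components.
R1–R6 (4): add — endpoints in different components.
R6–R8 (5): add — endpoints in different components.
R7–R8 (6): skip — R7 and R8 already connected.
R1–R2 (8): add — endpoints in different components.
R4–R8 (9): add — endpoints in different components.
R5–R9 (10): add — endpoints in different components.
MST edge set: {R1–R7, R4–R5, R3–R4, R1–R6, R6–R8, R1–R2, R4–R8, R5–R9}.
Of the listed edges, {R1–R2, R1–R7, R5–R9} are in the MST → 3.

3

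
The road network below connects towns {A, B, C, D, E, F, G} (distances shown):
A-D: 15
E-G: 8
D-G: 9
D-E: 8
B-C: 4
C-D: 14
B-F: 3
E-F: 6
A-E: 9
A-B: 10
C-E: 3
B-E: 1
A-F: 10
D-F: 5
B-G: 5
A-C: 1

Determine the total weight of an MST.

18

Grow the tree from D using Prim:
Step 1: cheapest edge leaving the tree is D-F (5); add F.
Step 2: cheapest edge leaving the tree is B-F (3); add B.
Step 3: cheapest edge leaving the tree is B-E (1); add E.
Step 4: cheapest edge leaving the tree is C-E (3); add C.
Step 5: cheapest edge leaving the tree is A-C (1); add A.
Step 6: cheapest edge leaving the tree is B-G (5); add G.
MST edges: D-F, B-F, B-E, C-E, A-C, B-G; total weight 5+3+1+3+1+5 = 18.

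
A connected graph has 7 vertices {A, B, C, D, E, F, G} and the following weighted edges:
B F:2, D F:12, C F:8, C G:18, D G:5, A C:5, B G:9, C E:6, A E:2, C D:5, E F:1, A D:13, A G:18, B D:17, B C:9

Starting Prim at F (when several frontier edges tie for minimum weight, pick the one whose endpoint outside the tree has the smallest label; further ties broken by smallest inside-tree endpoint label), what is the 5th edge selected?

Grow the tree from F using Prim:
Step 1: cheapest edge leaving the tree is E F (1); add E.
Step 2: cheapest edge leaving the tree is A E (2); add A.
Step 3: cheapest edge leaving the tree is B F (2); add B.
Step 4: cheapest edge leaving the tree is A C (5); add C.
Step 5: cheapest edge leaving the tree is C D (5); add D.
Step 6: cheapest edge leaving the tree is D G (5); add G.
The 5th edge added is C D.

C-D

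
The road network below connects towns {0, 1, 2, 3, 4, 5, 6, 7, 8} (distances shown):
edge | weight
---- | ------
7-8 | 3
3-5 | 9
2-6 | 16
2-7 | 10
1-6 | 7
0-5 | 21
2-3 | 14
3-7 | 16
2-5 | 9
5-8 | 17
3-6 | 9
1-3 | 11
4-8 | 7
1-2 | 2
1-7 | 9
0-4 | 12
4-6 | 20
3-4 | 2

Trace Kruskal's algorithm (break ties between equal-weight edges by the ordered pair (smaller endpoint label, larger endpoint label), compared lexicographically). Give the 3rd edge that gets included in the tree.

7-8

Kruskal: consider edges lightest-first.
1-2 (2): add — endpoints in different components.
3-4 (2): add — endpoints in different components.
7-8 (3): add — endpoints in different components.
1-6 (7): add — endpoints in different components.
4-8 (7): add — endpoints in different components.
1-7 (9): add — endpoints in different components.
2-5 (9): add — endpoints in different components.
3-5 (9): skip — 3 and 5 already connected.
3-6 (9): skip — 3 and 6 already connected.
2-7 (10): skip — 2 and 7 already connected.
1-3 (11): skip — 1 and 3 already connected.
0-4 (12): add — endpoints in different components.
The 3rd edge added is 7-8.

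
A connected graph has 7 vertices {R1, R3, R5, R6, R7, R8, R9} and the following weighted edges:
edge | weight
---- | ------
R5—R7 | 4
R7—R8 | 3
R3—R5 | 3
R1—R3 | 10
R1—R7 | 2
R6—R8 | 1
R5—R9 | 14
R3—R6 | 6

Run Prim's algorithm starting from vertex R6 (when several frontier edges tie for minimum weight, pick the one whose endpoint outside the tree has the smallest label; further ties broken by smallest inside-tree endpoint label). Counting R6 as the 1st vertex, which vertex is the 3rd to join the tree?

R7

Prim, starting at R6.
Step 1: frontier [R6—R8 1, R3—R6 6] → take R6—R8 (1); add R8.
Step 2: frontier [R3—R6 6, R7—R8 3] → take R7—R8 (3); add R7.
Step 3: frontier [R3—R6 6, R1—R7 2, R5—R7 4] → take R1—R7 (2); add R1.
Step 4: frontier [R1—R3 10, R3—R6 6, R5—R7 4] → take R5—R7 (4); add R5.
Step 5: frontier [R1—R3 10, R3—R5 3, R5—R9 14, R3—R6 6] → take R3—R5 (3); add R3.
Step 6: frontier [R5—R9 14] → take R5—R9 (14); add R9.
Vertex order: R6, R8, R7, R1, R5, R3, R9. The 3rd vertex is R7.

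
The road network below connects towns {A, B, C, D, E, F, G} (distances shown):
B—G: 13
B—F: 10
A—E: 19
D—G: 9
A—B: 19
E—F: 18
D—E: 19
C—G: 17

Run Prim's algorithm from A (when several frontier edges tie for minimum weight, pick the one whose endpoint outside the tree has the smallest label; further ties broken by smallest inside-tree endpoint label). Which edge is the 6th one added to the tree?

E-F

Prim, starting at A.
Step 1: cheapest edge leaving the tree is A—B (19); add B.
Step 2: cheapest edge leaving the tree is B—F (10); add F.
Step 3: cheapest edge leaving the tree is B—G (13); add G.
Step 4: cheapest edge leaving the tree is D—G (9); add D.
Step 5: cheapest edge leaving the tree is C—G (17); add C.
Step 6: cheapest edge leaving the tree is E—F (18); add E.
The 6th edge added is E—F.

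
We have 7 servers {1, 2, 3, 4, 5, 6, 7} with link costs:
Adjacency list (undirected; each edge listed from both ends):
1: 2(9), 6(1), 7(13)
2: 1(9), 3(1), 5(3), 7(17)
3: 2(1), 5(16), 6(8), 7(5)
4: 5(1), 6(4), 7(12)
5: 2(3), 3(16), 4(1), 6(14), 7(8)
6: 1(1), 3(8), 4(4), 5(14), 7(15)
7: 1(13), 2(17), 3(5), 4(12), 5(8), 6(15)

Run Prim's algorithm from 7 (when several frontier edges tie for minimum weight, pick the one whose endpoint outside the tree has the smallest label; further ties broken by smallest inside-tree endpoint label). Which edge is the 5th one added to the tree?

Prim's algorithm from 7:
Step 1: cheapest edge leaving the tree is 3 7 (5); add 3.
Step 2: cheapest edge leaving the tree is 2 3 (1); add 2.
Step 3: cheapest edge leaving the tree is 2 5 (3); add 5.
Step 4: cheapest edge leaving the tree is 4 5 (1); add 4.
Step 5: cheapest edge leaving the tree is 4 6 (4); add 6.
Step 6: cheapest edge leaving the tree is 1 6 (1); add 1.
The 5th edge added is 4 6.

4-6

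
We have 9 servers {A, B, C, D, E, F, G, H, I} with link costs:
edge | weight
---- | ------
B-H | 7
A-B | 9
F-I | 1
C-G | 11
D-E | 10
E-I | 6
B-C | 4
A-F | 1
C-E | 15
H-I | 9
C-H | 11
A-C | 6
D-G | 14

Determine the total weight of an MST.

Sort edges by weight, then run Kruskal:
A-F (1): add — endpoints in different components.
F-I (1): add — endpoints in different components.
B-C (4): add — endpoints in different components.
A-C (6): add — endpoints in different components.
E-I (6): add — endpoints in different components.
B-H (7): add — endpoints in different components.
A-B (9): skip — A and B already connected.
H-I (9): skip — H and I already connected.
D-E (10): add — endpoints in different components.
C-G (11): add — endpoints in different components.
MST edges: A-F, F-I, B-C, A-C, E-I, B-H, D-E, C-G; total weight 1+1+4+6+6+7+10+11 = 46.

46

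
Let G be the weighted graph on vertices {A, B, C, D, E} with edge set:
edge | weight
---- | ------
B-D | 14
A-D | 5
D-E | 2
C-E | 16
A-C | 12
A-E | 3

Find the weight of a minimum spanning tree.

Prim's algorithm from A:
Step 1: frontier [A-E 3, A-D 5, A-C 12] → take A-E (3); add E.
Step 2: frontier [A-D 5, A-C 12, D-E 2, C-E 16] → take D-E (2); add D.
Step 3: frontier [A-C 12, B-D 14, C-E 16] → take A-C (12); add C.
Step 4: frontier [B-D 14] → take B-D (14); add B.
MST edges: A-E, D-E, A-C, B-D; total weight 3+2+12+14 = 31.

31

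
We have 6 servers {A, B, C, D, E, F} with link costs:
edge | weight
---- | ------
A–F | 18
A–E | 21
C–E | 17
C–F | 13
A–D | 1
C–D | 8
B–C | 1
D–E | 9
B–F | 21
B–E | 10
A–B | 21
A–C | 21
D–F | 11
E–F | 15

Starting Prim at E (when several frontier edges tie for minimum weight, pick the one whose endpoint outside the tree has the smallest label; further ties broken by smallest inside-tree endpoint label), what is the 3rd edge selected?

C-D

Grow the tree from E using Prim:
Step 1: cheapest edge leaving the tree is D–E (9); add D.
Step 2: cheapest edge leaving the tree is A–D (1); add A.
Step 3: cheapest edge leaving the tree is C–D (8); add C.
Step 4: cheapest edge leaving the tree is B–C (1); add B.
Step 5: cheapest edge leaving the tree is D–F (11); add F.
The 3rd edge added is C–D.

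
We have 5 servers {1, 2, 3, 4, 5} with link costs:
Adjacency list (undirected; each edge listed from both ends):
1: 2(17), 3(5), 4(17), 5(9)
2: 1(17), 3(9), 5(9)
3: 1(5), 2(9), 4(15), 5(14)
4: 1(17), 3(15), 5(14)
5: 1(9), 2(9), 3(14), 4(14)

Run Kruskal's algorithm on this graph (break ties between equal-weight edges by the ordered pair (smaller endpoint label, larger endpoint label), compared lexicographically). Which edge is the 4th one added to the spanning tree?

Kruskal: consider edges lightest-first.
1—3 (5): add — endpoints in different components.
1—5 (9): add — endpoints in different components.
2—3 (9): add — endpoints in different components.
2—5 (9): skip — 2 and 5 already connected.
3—5 (14): skip — 3 and 5 already connected.
4—5 (14): add — endpoints in different components.
The 4th edge added is 4—5.

4-5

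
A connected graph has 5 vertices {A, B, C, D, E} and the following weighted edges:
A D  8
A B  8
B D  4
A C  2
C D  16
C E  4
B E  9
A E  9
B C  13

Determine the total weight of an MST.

Sort edges by weight, then run Kruskal:
A C (2): add. Components now {A,C} {B} {D} {E}
B D (4): add. Components now {A,C} {B,D} {E}
C E (4): add. Components now {A,C,E} {B,D}
A B (8): add. Components now {A,B,C,D,E}
MST edges: A C, B D, C E, A B; total weight 2+4+4+8 = 18.

18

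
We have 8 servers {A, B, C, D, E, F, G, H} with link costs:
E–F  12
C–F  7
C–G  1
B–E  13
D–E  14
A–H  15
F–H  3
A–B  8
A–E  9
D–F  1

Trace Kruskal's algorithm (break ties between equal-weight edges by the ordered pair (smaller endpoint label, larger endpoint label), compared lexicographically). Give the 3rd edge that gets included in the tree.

F-H

Kruskal's algorithm — process edges by increasing weight (ties by edge label):
C–G (1): add — endpoints in different components.
D–F (1): add — endpoints in different components.
F–H (3): add — endpoints in different components.
C–F (7): add — endpoints in different components.
A–B (8): add — endpoints in different components.
A–E (9): add — endpoints in different components.
E–F (12): add — endpoints in different components.
The 3rd edge added is F–H.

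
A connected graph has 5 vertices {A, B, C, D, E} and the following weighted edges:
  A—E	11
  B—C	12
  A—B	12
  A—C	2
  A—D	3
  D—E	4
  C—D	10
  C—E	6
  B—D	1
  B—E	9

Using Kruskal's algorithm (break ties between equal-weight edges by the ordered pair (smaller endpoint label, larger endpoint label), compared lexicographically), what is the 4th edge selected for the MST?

Kruskal: consider edges lightest-first.
B—D (1): add. Components now {A} {B,D} {C} {E}
A—C (2): add. Components now {A,C} {B,D} {E}
A—D (3): add. Components now {A,B,C,D} {E}
D—E (4): add. Components now {A,B,C,D,E}
The 4th edge added is D—E.

D-E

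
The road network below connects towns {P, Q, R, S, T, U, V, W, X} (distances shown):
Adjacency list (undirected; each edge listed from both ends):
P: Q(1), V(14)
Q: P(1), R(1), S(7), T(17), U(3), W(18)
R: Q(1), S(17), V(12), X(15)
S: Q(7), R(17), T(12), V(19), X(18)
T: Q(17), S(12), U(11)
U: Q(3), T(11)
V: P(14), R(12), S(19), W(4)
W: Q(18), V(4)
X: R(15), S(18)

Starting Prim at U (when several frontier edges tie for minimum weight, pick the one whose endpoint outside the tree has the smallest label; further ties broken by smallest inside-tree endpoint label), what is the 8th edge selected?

Prim's algorithm from U:
Step 1: cheapest edge leaving the tree is Q-U (3); add Q.
Step 2: cheapest edge leaving the tree is P-Q (1); add P.
Step 3: cheapest edge leaving the tree is Q-R (1); add R.
Step 4: cheapest edge leaving the tree is Q-S (7); add S.
Step 5: cheapest edge leaving the tree is T-U (11); add T.
Step 6: cheapest edge leaving the tree is R-V (12); add V.
Step 7: cheapest edge leaving the tree is V-W (4); add W.
Step 8: cheapest edge leaving the tree is R-X (15); add X.
The 8th edge added is R-X.

R-X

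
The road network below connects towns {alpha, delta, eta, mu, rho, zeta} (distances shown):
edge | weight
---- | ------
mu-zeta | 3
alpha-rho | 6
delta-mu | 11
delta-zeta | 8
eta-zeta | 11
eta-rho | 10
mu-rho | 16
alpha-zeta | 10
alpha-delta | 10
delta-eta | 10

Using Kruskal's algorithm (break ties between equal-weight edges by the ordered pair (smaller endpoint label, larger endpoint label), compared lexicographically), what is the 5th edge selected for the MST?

delta-eta

Kruskal: consider edges lightest-first.
mu-zeta (3): add. Components now {alpha} {delta} {rho} {mu,zeta} {eta}
alpha-rho (6): add. Components now {alpha,rho} {delta} {mu,zeta} {eta}
delta-zeta (8): add. Components now {alpha,rho} {delta,mu,zeta} {eta}
alpha-delta (10): add. Components now {alpha,delta,mu,rho,zeta} {eta}
alpha-zeta (10): skip — alpha and zeta already connected.
delta-eta (10): add. Components now {alpha,delta,eta,mu,rho,zeta}
The 5th edge added is delta-eta.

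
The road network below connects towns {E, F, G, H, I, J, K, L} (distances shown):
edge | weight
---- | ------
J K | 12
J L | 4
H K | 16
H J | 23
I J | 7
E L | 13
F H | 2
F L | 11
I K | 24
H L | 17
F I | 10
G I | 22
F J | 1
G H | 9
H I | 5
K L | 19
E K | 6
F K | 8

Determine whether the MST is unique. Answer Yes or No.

Kruskal: consider edges lightest-first.
F J (1): add — endpoints in different components.
F H (2): add — endpoints in different components.
J L (4): add — endpoints in different components.
H I (5): add — endpoints in different components.
E K (6): add — endpoints in different components.
I J (7): skip — I and J already connected.
F K (8): add — endpoints in different components.
G H (9): add — endpoints in different components.
Every non-tree edge has weight strictly greater than the heaviest edge on the tree path between its endpoints, so the MST is unique.

Yes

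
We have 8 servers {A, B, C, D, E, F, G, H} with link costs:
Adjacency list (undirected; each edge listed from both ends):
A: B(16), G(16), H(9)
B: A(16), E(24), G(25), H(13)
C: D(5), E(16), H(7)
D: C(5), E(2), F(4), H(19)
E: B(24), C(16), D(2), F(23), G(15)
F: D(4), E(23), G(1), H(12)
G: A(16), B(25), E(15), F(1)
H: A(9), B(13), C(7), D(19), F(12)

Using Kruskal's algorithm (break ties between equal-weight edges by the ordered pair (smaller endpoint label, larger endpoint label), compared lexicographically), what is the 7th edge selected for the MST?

B-H

Sort edges by weight, then run Kruskal:
F—G (1): add — endpoints in different components.
D—E (2): add — endpoints in different components.
D—F (4): add — endpoints in different components.
C—D (5): add — endpoints in different components.
C—H (7): add — endpoints in different components.
A—H (9): add — endpoints in different components.
F—H (12): skip — F and H already connected.
B—H (13): add — endpoints in different components.
The 7th edge added is B—H.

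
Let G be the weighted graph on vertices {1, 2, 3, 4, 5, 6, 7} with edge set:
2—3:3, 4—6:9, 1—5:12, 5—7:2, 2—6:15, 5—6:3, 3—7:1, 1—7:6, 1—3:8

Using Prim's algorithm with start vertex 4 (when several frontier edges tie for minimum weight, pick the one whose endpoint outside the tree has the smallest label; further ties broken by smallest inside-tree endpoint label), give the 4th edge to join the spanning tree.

Prim, starting at 4.
Step 1: frontier [4—6 9] → take 4—6 (9); add 6.
Step 2: frontier [5—6 3, 2—6 15] → take 5—6 (3); add 5.
Step 3: frontier [5—7 2, 1—5 12, 2—6 15] → take 5—7 (2); add 7.
Step 4: frontier [1—5 12, 2—6 15, 3—7 1, 1—7 6] → take 3—7 (1); add 3.
Step 5: frontier [2—3 3, 1—3 8, 1—5 12, 2—6 15, 1—7 6] → take 2—3 (3); add 2.
Step 6: frontier [1—3 8, 1—5 12, 1—7 6] → take 1—7 (6); add 1.
The 4th edge added is 3—7.

3-7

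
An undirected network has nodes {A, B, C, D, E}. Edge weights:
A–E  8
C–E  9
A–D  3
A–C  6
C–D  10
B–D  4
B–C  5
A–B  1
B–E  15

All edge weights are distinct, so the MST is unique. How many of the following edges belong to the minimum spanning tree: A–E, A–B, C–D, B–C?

3

Kruskal's algorithm — process edges by increasing weight (ties by edge label):
A–B (1): add — endpoints in different components.
A–D (3): add — endpoints in different components.
B–D (4): skip — B and D already connected.
B–C (5): add — endpoints in different components.
A–C (6): skip — A and C already connected.
A–E (8): add — endpoints in different components.
MST edge set: {A–B, A–D, B–C, A–E}.
Of the listed edges, {A–E, A–B, B–C} are in the MST → 3.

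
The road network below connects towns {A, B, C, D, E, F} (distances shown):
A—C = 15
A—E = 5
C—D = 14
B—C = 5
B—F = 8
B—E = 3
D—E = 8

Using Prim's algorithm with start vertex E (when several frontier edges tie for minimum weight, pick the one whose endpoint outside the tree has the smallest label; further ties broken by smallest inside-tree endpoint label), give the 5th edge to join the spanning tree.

B-F

Prim's algorithm from E:
Step 1: frontier [B—E 3, A—E 5, D—E 8] → take B—E (3); add B.
Step 2: frontier [B—C 5, B—F 8, A—E 5, D—E 8] → take A—E (5); add A.
Step 3: frontier [A—C 15, B—C 5, B—F 8, D—E 8] → take B—C (5); add C.
Step 4: frontier [B—F 8, C—D 14, D—E 8] → take D—E (8); add D.
Step 5: frontier [B—F 8] → take B—F (8); add F.
The 5th edge added is B—F.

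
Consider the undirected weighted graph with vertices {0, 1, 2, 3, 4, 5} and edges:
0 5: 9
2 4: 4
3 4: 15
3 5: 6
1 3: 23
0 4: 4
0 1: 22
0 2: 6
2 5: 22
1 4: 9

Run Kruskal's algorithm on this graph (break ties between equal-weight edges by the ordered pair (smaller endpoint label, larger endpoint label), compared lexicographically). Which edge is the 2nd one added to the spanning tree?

Kruskal: consider edges lightest-first.
0 4 (4): add. Components now {0,4} {1} {2} {3} {5}
2 4 (4): add. Components now {0,2,4} {1} {3} {5}
0 2 (6): skip — 0 and 2 already connected.
3 5 (6): add. Components now {0,2,4} {1} {3,5}
0 5 (9): add. Components now {0,2,3,4,5} {1}
1 4 (9): add. Components now {0,1,2,3,4,5}
The 2nd edge added is 2 4.

2-4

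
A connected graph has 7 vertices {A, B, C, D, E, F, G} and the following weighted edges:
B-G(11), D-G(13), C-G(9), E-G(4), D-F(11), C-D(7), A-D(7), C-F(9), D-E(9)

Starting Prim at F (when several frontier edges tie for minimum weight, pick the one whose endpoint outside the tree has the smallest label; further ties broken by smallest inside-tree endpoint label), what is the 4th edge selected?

Grow the tree from F using Prim:
Step 1: frontier [C-F 9, D-F 11] → take C-F (9); add C.
Step 2: frontier [C-D 7, C-G 9, D-F 11] → take C-D (7); add D.
Step 3: frontier [C-G 9, A-D 7, D-E 9, D-G 13] → take A-D (7); add A.
Step 4: frontier [C-G 9, D-E 9, D-G 13] → take D-E (9); add E.
Step 5: frontier [C-G 9, D-G 13, E-G 4] → take E-G (4); add G.
Step 6: frontier [B-G 11] → take B-G (11); add B.
The 4th edge added is D-E.

D-E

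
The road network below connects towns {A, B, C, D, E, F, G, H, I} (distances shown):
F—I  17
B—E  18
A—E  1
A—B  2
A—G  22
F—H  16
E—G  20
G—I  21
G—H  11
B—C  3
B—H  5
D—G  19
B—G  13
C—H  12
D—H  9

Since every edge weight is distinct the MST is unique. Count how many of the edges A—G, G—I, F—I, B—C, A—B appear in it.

Kruskal: consider edges lightest-first.
A—E (1): add — endpoints in different components.
A—B (2): add — endpoints in different components.
B—C (3): add — endpoints in different components.
B—H (5): add — endpoints in different components.
D—H (9): add — endpoints in different components.
G—H (11): add — endpoints in different components.
C—H (12): skip — C and H already connected.
B—G (13): skip — B and G already connected.
F—H (16): add — endpoints in different components.
F—I (17): add — endpoints in different components.
MST edge set: {A—E, A—B, B—C, B—H, D—H, G—H, F—H, F—I}.
Of the listed edges, {F—I, B—C, A—B} are in the MST → 3.

3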